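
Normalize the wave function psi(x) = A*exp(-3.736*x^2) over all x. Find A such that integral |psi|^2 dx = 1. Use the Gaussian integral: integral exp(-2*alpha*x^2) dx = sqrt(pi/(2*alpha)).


integral |psi|^2 dx = A^2 * sqrt(pi/(2*alpha)) = 1
A^2 = sqrt(2*alpha/pi)
= sqrt(2 * 3.736 / pi)
= 1.54221
A = sqrt(1.54221)
= 1.2419

1.2419


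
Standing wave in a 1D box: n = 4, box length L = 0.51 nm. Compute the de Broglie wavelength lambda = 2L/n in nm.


lambda = 2L / n
= 2 * 0.51 / 4
= 1.02 / 4
= 0.255 nm

0.255


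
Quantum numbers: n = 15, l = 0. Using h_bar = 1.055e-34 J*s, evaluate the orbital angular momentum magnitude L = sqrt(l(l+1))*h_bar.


L = sqrt(l*(l+1)) * h_bar
= sqrt(0 * 1) * 1.055e-34
= sqrt(0) * 1.055e-34
= 0.0 * 1.055e-34
= 0.0000e+00 J*s

0.0000e+00


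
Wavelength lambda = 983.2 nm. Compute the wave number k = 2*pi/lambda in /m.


k = 2 * pi / lambda
= 6.2832 / (983.2e-9)
= 6.2832 / 9.8320e-07
= 6.3905e+06 /m

6.3905e+06


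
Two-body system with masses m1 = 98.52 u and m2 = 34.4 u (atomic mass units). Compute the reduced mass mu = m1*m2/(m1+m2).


mu = m1 * m2 / (m1 + m2)
= 98.52 * 34.4 / (98.52 + 34.4)
= 3389.088 / 132.92
= 25.4972 u

25.4972


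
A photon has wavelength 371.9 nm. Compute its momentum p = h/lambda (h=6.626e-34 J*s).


p = h / lambda
= 6.626e-34 / (371.9e-9)
= 6.626e-34 / 3.7190e-07
= 1.7817e-27 kg*m/s

1.7817e-27


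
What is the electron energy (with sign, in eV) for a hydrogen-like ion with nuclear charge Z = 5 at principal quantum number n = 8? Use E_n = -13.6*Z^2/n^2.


E_n = -13.6 * Z^2 / n^2
= -13.6 * 5^2 / 8^2
= -13.6 * 25 / 64
= -5.3125 eV

-5.3125


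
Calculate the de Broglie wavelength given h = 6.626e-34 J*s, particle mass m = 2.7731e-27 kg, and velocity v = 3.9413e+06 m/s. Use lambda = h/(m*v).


lambda = h / (m * v)
= 6.626e-34 / (2.7731e-27 * 3.9413e+06)
= 6.626e-34 / 1.0930e-20
= 6.0624e-14 m

6.0624e-14


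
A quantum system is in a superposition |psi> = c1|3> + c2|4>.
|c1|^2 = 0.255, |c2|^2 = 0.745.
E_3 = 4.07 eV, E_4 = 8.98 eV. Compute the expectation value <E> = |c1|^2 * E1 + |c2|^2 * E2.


<E> = |c1|^2 * E1 + |c2|^2 * E2
= 0.255 * 4.07 + 0.745 * 8.98
= 1.0379 + 6.6901
= 7.7279 eV

7.7279


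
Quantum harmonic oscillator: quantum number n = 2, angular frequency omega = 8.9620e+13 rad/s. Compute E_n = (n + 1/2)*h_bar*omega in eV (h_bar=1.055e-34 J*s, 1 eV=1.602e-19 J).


E = (n + 1/2) * h_bar * omega
= (2 + 0.5) * 1.055e-34 * 8.9620e+13
= 2.5 * 9.4549e-21
= 2.3637e-20 J
= 0.1475 eV

0.1475


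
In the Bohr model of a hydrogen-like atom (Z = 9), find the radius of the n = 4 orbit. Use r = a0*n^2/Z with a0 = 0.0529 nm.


r = a0 * n^2 / Z
= 0.0529 * 4^2 / 9
= 0.0529 * 16 / 9
= 0.094 nm

0.094


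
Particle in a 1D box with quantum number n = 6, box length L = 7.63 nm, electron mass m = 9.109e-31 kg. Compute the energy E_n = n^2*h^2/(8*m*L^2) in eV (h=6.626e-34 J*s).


E = n^2 * h^2 / (8 * m * L^2)
= 6^2 * (6.626e-34)^2 / (8 * 9.109e-31 * (7.63e-9)^2)
= 36 * 4.3904e-67 / (8 * 9.109e-31 * 5.8217e-17)
= 3.7256e-20 J
= 0.2326 eV

0.2326


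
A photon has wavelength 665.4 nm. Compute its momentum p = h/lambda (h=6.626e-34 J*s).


p = h / lambda
= 6.626e-34 / (665.4e-9)
= 6.626e-34 / 6.6540e-07
= 9.9579e-28 kg*m/s

9.9579e-28


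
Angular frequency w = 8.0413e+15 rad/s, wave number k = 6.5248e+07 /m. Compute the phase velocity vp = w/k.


vp = w / k
= 8.0413e+15 / 6.5248e+07
= 1.2324e+08 m/s

1.2324e+08


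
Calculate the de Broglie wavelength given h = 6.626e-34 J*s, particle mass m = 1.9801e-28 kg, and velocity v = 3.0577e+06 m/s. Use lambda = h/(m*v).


lambda = h / (m * v)
= 6.626e-34 / (1.9801e-28 * 3.0577e+06)
= 6.626e-34 / 6.0546e-22
= 1.0944e-12 m

1.0944e-12


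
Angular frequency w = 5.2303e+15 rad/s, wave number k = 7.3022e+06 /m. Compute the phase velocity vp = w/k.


vp = w / k
= 5.2303e+15 / 7.3022e+06
= 7.1626e+08 m/s

7.1626e+08


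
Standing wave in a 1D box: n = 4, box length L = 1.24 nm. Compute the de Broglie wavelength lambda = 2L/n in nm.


lambda = 2L / n
= 2 * 1.24 / 4
= 2.48 / 4
= 0.62 nm

0.62


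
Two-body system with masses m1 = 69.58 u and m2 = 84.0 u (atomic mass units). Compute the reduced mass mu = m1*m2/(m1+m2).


mu = m1 * m2 / (m1 + m2)
= 69.58 * 84.0 / (69.58 + 84.0)
= 5844.72 / 153.58
= 38.0565 u

38.0565


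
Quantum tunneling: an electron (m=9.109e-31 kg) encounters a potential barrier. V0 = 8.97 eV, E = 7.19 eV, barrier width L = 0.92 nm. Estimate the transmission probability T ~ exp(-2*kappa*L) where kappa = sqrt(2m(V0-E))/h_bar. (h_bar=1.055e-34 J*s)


V0 - E = 1.78 eV = 2.8516e-19 J
kappa = sqrt(2 * m * (V0-E)) / h_bar
= sqrt(2 * 9.109e-31 * 2.8516e-19) / 1.055e-34
= 6.8319e+09 /m
2*kappa*L = 2 * 6.8319e+09 * 0.92e-9
= 12.5706
T = exp(-12.5706) = 3.472527e-06

3.472527e-06


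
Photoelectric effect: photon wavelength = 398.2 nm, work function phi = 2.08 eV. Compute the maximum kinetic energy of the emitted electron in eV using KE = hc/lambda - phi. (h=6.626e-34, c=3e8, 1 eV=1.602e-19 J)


E_photon = hc / lambda
= (6.626e-34)(3e8) / (398.2e-9)
= 4.9920e-19 J
= 3.1161 eV
KE = E_photon - phi
= 3.1161 - 2.08
= 1.0361 eV

1.0361


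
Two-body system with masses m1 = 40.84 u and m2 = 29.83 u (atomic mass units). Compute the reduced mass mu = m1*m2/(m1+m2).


mu = m1 * m2 / (m1 + m2)
= 40.84 * 29.83 / (40.84 + 29.83)
= 1218.2572 / 70.67
= 17.2387 u

17.2387


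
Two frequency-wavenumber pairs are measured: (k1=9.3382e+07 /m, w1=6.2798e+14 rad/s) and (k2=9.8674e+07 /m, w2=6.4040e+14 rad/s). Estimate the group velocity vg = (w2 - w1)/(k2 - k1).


vg = (w2 - w1) / (k2 - k1)
= (6.4040e+14 - 6.2798e+14) / (9.8674e+07 - 9.3382e+07)
= 1.2420e+13 / 5.2920e+06
= 2.3469e+06 m/s

2.3469e+06


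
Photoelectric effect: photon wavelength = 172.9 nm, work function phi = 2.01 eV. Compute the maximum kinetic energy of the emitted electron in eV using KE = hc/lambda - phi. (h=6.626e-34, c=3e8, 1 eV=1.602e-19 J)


E_photon = hc / lambda
= (6.626e-34)(3e8) / (172.9e-9)
= 1.1497e-18 J
= 7.1765 eV
KE = E_photon - phi
= 7.1765 - 2.01
= 5.1665 eV

5.1665


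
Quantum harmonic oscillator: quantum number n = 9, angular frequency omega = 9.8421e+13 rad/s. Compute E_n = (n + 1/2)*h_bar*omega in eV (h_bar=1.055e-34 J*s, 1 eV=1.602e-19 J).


E = (n + 1/2) * h_bar * omega
= (9 + 0.5) * 1.055e-34 * 9.8421e+13
= 9.5 * 1.0383e-20
= 9.8642e-20 J
= 0.6157 eV

0.6157


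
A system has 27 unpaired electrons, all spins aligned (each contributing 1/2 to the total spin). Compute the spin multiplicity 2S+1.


Total spin S = N * (1/2) = 27 * 0.5 = 13.5
Spin multiplicity = 2S + 1
= 2 * 13.5 + 1
= 28

28


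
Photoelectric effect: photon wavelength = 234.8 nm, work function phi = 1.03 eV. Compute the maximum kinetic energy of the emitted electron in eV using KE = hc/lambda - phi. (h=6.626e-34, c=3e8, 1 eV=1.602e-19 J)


E_photon = hc / lambda
= (6.626e-34)(3e8) / (234.8e-9)
= 8.4659e-19 J
= 5.2846 eV
KE = E_photon - phi
= 5.2846 - 1.03
= 4.2546 eV

4.2546


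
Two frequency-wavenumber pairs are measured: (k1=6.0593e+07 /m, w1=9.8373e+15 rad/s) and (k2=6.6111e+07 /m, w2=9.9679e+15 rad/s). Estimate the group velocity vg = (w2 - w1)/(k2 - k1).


vg = (w2 - w1) / (k2 - k1)
= (9.9679e+15 - 9.8373e+15) / (6.6111e+07 - 6.0593e+07)
= 1.3060e+14 / 5.5180e+06
= 2.3668e+07 m/s

2.3668e+07


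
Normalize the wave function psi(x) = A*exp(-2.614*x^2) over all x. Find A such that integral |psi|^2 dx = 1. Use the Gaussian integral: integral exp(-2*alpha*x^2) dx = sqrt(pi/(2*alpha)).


integral |psi|^2 dx = A^2 * sqrt(pi/(2*alpha)) = 1
A^2 = sqrt(2*alpha/pi)
= sqrt(2 * 2.614 / pi)
= 1.290009
A = sqrt(1.290009)
= 1.1358

1.1358


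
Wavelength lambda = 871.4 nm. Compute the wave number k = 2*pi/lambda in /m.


k = 2 * pi / lambda
= 6.2832 / (871.4e-9)
= 6.2832 / 8.7140e-07
= 7.2104e+06 /m

7.2104e+06


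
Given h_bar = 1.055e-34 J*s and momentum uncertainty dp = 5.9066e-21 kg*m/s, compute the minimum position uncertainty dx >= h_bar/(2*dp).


dx = h_bar / (2 * dp)
= 1.055e-34 / (2 * 5.9066e-21)
= 1.055e-34 / 1.1813e-20
= 8.9307e-15 m

8.9307e-15


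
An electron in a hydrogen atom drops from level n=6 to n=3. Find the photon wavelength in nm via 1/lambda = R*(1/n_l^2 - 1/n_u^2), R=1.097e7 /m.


1/lambda = R * (1/n_l^2 - 1/n_u^2)
= 1.097e7 * (1/3^2 - 1/6^2)
= 1.097e7 * (0.111111 - 0.027778)
= 1.097e7 * 0.083333
= 9.1417e+05 /m
lambda = 1 / 9.1417e+05 = 1093.8924 nm

1093.8924


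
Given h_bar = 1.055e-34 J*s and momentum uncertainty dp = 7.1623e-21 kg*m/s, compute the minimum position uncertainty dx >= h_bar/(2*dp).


dx = h_bar / (2 * dp)
= 1.055e-34 / (2 * 7.1623e-21)
= 1.055e-34 / 1.4325e-20
= 7.3650e-15 m

7.3650e-15


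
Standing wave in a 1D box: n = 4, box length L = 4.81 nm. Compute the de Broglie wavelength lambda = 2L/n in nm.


lambda = 2L / n
= 2 * 4.81 / 4
= 9.62 / 4
= 2.405 nm

2.405


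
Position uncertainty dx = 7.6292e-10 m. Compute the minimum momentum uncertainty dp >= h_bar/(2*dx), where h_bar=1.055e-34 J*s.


dp = h_bar / (2 * dx)
= 1.055e-34 / (2 * 7.6292e-10)
= 1.055e-34 / 1.5258e-09
= 6.9142e-26 kg*m/s

6.9142e-26


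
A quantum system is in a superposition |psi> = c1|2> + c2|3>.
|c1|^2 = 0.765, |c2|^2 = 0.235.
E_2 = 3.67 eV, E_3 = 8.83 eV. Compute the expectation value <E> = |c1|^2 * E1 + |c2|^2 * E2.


<E> = |c1|^2 * E1 + |c2|^2 * E2
= 0.765 * 3.67 + 0.235 * 8.83
= 2.8075 + 2.0751
= 4.8826 eV

4.8826


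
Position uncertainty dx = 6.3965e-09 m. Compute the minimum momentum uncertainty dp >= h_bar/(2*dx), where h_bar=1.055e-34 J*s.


dp = h_bar / (2 * dx)
= 1.055e-34 / (2 * 6.3965e-09)
= 1.055e-34 / 1.2793e-08
= 8.2467e-27 kg*m/s

8.2467e-27


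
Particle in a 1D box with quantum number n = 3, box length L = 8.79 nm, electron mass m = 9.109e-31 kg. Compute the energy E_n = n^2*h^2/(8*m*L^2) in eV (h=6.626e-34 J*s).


E = n^2 * h^2 / (8 * m * L^2)
= 3^2 * (6.626e-34)^2 / (8 * 9.109e-31 * (8.79e-9)^2)
= 9 * 4.3904e-67 / (8 * 9.109e-31 * 7.7264e-17)
= 7.0179e-21 J
= 0.0438 eV

0.0438


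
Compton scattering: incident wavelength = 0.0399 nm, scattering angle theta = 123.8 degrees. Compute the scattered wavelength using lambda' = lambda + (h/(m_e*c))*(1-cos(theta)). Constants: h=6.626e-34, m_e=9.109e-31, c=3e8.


Compton wavelength: h/(m_e*c) = 2.4247e-12 m
d_lambda = 2.4247e-12 * (1 - cos(123.8 deg))
= 2.4247e-12 * 1.556296
= 3.7736e-12 m = 0.003774 nm
lambda' = 0.0399 + 0.003774
= 0.043674 nm

0.043674


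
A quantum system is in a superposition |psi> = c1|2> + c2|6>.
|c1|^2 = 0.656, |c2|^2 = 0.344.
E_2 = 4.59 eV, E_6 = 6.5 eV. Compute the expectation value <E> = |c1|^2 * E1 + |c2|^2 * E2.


<E> = |c1|^2 * E1 + |c2|^2 * E2
= 0.656 * 4.59 + 0.344 * 6.5
= 3.011 + 2.236
= 5.247 eV

5.247


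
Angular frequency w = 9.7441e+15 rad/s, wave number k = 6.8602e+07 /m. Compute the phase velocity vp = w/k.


vp = w / k
= 9.7441e+15 / 6.8602e+07
= 1.4204e+08 m/s

1.4204e+08


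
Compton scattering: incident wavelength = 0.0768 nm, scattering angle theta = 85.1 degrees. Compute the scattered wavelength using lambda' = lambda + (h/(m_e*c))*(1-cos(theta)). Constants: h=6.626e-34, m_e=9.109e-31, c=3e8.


Compton wavelength: h/(m_e*c) = 2.4247e-12 m
d_lambda = 2.4247e-12 * (1 - cos(85.1 deg))
= 2.4247e-12 * 0.914583
= 2.2176e-12 m = 0.002218 nm
lambda' = 0.0768 + 0.002218
= 0.079018 nm

0.079018


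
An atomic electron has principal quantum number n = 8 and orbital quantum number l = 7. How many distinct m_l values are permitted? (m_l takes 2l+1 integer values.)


m_l ranges from -l to +l in integer steps
So m_l goes from -7 to +7
Count = 2l + 1 = 2*7 + 1
= 15

15


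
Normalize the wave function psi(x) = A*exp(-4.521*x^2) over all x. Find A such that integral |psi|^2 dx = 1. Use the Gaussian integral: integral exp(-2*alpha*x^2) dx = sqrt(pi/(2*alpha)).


integral |psi|^2 dx = A^2 * sqrt(pi/(2*alpha)) = 1
A^2 = sqrt(2*alpha/pi)
= sqrt(2 * 4.521 / pi)
= 1.696513
A = sqrt(1.696513)
= 1.3025

1.3025


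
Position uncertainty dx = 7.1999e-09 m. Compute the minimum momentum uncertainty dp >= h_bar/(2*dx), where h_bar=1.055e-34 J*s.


dp = h_bar / (2 * dx)
= 1.055e-34 / (2 * 7.1999e-09)
= 1.055e-34 / 1.4400e-08
= 7.3265e-27 kg*m/s

7.3265e-27


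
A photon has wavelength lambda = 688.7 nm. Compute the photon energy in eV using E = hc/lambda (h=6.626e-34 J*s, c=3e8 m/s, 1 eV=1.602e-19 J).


E = hc / lambda
= (6.626e-34)(3e8) / (688.7e-9)
= 1.9878e-25 / 6.8870e-07
= 2.8863e-19 J
Converting to eV: 2.8863e-19 / 1.602e-19
= 1.8017 eV

1.8017


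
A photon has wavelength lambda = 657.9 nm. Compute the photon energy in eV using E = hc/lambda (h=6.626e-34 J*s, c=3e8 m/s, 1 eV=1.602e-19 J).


E = hc / lambda
= (6.626e-34)(3e8) / (657.9e-9)
= 1.9878e-25 / 6.5790e-07
= 3.0214e-19 J
Converting to eV: 3.0214e-19 / 1.602e-19
= 1.886 eV

1.886


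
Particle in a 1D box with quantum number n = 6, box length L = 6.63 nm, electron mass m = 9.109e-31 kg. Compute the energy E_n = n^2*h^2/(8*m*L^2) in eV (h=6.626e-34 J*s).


E = n^2 * h^2 / (8 * m * L^2)
= 6^2 * (6.626e-34)^2 / (8 * 9.109e-31 * (6.63e-9)^2)
= 36 * 4.3904e-67 / (8 * 9.109e-31 * 4.3957e-17)
= 4.9342e-20 J
= 0.308 eV

0.308


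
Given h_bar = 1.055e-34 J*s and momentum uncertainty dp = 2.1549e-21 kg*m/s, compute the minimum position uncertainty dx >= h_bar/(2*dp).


dx = h_bar / (2 * dp)
= 1.055e-34 / (2 * 2.1549e-21)
= 1.055e-34 / 4.3098e-21
= 2.4479e-14 m

2.4479e-14


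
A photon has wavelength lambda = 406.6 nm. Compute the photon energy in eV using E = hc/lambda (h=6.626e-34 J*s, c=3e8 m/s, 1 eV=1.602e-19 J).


E = hc / lambda
= (6.626e-34)(3e8) / (406.6e-9)
= 1.9878e-25 / 4.0660e-07
= 4.8888e-19 J
Converting to eV: 4.8888e-19 / 1.602e-19
= 3.0517 eV

3.0517


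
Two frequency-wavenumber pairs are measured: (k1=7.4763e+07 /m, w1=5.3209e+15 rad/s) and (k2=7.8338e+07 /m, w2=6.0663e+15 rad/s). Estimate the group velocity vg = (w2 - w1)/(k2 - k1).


vg = (w2 - w1) / (k2 - k1)
= (6.0663e+15 - 5.3209e+15) / (7.8338e+07 - 7.4763e+07)
= 7.4540e+14 / 3.5750e+06
= 2.0850e+08 m/s

2.0850e+08


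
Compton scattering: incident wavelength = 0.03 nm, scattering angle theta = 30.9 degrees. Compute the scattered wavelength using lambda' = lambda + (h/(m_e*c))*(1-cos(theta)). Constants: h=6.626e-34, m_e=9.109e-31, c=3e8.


Compton wavelength: h/(m_e*c) = 2.4247e-12 m
d_lambda = 2.4247e-12 * (1 - cos(30.9 deg))
= 2.4247e-12 * 0.141935
= 3.4415e-13 m = 0.000344 nm
lambda' = 0.03 + 0.000344
= 0.030344 nm

0.030344


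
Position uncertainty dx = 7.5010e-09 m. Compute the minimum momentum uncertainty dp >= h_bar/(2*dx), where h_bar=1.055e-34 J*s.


dp = h_bar / (2 * dx)
= 1.055e-34 / (2 * 7.5010e-09)
= 1.055e-34 / 1.5002e-08
= 7.0324e-27 kg*m/s

7.0324e-27


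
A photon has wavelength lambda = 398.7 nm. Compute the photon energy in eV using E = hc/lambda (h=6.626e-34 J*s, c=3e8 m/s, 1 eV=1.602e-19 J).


E = hc / lambda
= (6.626e-34)(3e8) / (398.7e-9)
= 1.9878e-25 / 3.9870e-07
= 4.9857e-19 J
Converting to eV: 4.9857e-19 / 1.602e-19
= 3.1122 eV

3.1122


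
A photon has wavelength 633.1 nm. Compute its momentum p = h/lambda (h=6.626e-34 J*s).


p = h / lambda
= 6.626e-34 / (633.1e-9)
= 6.626e-34 / 6.3310e-07
= 1.0466e-27 kg*m/s

1.0466e-27


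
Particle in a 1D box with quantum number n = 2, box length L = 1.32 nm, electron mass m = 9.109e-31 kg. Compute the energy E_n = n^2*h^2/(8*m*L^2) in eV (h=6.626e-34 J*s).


E = n^2 * h^2 / (8 * m * L^2)
= 2^2 * (6.626e-34)^2 / (8 * 9.109e-31 * (1.32e-9)^2)
= 4 * 4.3904e-67 / (8 * 9.109e-31 * 1.7424e-18)
= 1.3831e-19 J
= 0.8634 eV

0.8634


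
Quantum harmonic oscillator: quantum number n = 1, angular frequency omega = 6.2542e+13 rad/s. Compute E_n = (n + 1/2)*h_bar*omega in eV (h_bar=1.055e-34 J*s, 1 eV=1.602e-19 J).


E = (n + 1/2) * h_bar * omega
= (1 + 0.5) * 1.055e-34 * 6.2542e+13
= 1.5 * 6.5982e-21
= 9.8973e-21 J
= 0.0618 eV

0.0618


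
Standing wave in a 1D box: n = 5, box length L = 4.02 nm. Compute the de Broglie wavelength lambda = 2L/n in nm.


lambda = 2L / n
= 2 * 4.02 / 5
= 8.04 / 5
= 1.608 nm

1.608


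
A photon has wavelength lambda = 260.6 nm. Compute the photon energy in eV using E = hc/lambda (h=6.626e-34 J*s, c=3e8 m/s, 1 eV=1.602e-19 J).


E = hc / lambda
= (6.626e-34)(3e8) / (260.6e-9)
= 1.9878e-25 / 2.6060e-07
= 7.6278e-19 J
Converting to eV: 7.6278e-19 / 1.602e-19
= 4.7614 eV

4.7614


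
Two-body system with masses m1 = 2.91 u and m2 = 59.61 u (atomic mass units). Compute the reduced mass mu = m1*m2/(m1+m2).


mu = m1 * m2 / (m1 + m2)
= 2.91 * 59.61 / (2.91 + 59.61)
= 173.4651 / 62.52
= 2.7746 u

2.7746


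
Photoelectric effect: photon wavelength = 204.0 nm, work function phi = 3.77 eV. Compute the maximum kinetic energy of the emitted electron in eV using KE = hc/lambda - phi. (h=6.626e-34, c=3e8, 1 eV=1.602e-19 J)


E_photon = hc / lambda
= (6.626e-34)(3e8) / (204.0e-9)
= 9.7441e-19 J
= 6.0825 eV
KE = E_photon - phi
= 6.0825 - 3.77
= 2.3125 eV

2.3125


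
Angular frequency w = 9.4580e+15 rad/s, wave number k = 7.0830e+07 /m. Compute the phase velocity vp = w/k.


vp = w / k
= 9.4580e+15 / 7.0830e+07
= 1.3353e+08 m/s

1.3353e+08


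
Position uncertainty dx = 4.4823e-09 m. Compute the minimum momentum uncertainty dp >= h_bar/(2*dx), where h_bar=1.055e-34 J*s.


dp = h_bar / (2 * dx)
= 1.055e-34 / (2 * 4.4823e-09)
= 1.055e-34 / 8.9646e-09
= 1.1769e-26 kg*m/s

1.1769e-26


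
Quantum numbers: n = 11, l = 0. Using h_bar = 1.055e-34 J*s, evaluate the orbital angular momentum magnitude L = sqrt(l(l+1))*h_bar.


L = sqrt(l*(l+1)) * h_bar
= sqrt(0 * 1) * 1.055e-34
= sqrt(0) * 1.055e-34
= 0.0 * 1.055e-34
= 0.0000e+00 J*s

0.0000e+00


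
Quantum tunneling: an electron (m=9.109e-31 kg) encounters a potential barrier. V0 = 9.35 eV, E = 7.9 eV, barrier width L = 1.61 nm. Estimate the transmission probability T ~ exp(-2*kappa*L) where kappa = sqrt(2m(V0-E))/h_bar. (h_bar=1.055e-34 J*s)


V0 - E = 1.45 eV = 2.3229e-19 J
kappa = sqrt(2 * m * (V0-E)) / h_bar
= sqrt(2 * 9.109e-31 * 2.3229e-19) / 1.055e-34
= 6.1661e+09 /m
2*kappa*L = 2 * 6.1661e+09 * 1.61e-9
= 19.855
T = exp(-19.855) = 2.382870e-09

2.382870e-09


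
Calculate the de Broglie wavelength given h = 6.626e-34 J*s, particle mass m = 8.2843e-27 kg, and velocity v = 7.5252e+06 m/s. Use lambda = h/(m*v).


lambda = h / (m * v)
= 6.626e-34 / (8.2843e-27 * 7.5252e+06)
= 6.626e-34 / 6.2341e-20
= 1.0629e-14 m

1.0629e-14


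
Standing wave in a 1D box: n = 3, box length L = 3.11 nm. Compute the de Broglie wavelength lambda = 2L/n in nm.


lambda = 2L / n
= 2 * 3.11 / 3
= 6.22 / 3
= 2.0733 nm

2.0733


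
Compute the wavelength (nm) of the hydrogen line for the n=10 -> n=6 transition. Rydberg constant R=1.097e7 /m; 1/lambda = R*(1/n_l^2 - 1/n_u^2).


1/lambda = R * (1/n_l^2 - 1/n_u^2)
= 1.097e7 * (1/6^2 - 1/10^2)
= 1.097e7 * (0.027778 - 0.01)
= 1.097e7 * 0.017778
= 1.9502e+05 /m
lambda = 1 / 1.9502e+05 = 5127.6208 nm

5127.6208


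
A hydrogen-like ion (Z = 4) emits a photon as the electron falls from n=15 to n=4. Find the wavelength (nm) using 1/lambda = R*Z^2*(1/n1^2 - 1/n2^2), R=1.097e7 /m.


1/lambda = R * Z^2 * (1/n1^2 - 1/n2^2)
= 1.097e7 * 4^2 * (1/4^2 - 1/15^2)
= 1.097e7 * 16 * (0.0625 - 0.004444)
= 1.0190e+07 /m
lambda = 1 / 1.0190e+07
= 98.1363 nm

98.1363


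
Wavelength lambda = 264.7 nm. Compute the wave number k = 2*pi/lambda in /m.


k = 2 * pi / lambda
= 6.2832 / (264.7e-9)
= 6.2832 / 2.6470e-07
= 2.3737e+07 /m

2.3737e+07


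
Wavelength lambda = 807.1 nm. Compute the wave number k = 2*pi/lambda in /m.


k = 2 * pi / lambda
= 6.2832 / (807.1e-9)
= 6.2832 / 8.0710e-07
= 7.7849e+06 /m

7.7849e+06


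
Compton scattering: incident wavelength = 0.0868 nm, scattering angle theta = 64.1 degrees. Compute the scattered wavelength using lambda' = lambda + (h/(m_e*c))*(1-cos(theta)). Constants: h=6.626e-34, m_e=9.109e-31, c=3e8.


Compton wavelength: h/(m_e*c) = 2.4247e-12 m
d_lambda = 2.4247e-12 * (1 - cos(64.1 deg))
= 2.4247e-12 * 0.563198
= 1.3656e-12 m = 0.001366 nm
lambda' = 0.0868 + 0.001366
= 0.088166 nm

0.088166


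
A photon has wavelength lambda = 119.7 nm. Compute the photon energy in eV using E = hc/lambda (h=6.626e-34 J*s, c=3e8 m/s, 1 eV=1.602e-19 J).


E = hc / lambda
= (6.626e-34)(3e8) / (119.7e-9)
= 1.9878e-25 / 1.1970e-07
= 1.6607e-18 J
Converting to eV: 1.6607e-18 / 1.602e-19
= 10.3661 eV

10.3661


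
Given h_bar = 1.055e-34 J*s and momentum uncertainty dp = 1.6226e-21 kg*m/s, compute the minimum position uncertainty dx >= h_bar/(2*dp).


dx = h_bar / (2 * dp)
= 1.055e-34 / (2 * 1.6226e-21)
= 1.055e-34 / 3.2452e-21
= 3.2510e-14 m

3.2510e-14


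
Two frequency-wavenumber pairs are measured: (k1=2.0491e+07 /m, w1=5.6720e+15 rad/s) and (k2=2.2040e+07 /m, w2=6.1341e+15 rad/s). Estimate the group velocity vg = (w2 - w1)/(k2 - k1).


vg = (w2 - w1) / (k2 - k1)
= (6.1341e+15 - 5.6720e+15) / (2.2040e+07 - 2.0491e+07)
= 4.6210e+14 / 1.5490e+06
= 2.9832e+08 m/s

2.9832e+08


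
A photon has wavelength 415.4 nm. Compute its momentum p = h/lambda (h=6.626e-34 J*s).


p = h / lambda
= 6.626e-34 / (415.4e-9)
= 6.626e-34 / 4.1540e-07
= 1.5951e-27 kg*m/s

1.5951e-27


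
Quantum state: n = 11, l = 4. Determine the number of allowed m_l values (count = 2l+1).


m_l ranges from -l to +l in integer steps
So m_l goes from -4 to +4
Count = 2l + 1 = 2*4 + 1
= 9

9


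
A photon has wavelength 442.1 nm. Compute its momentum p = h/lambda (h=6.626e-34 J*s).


p = h / lambda
= 6.626e-34 / (442.1e-9)
= 6.626e-34 / 4.4210e-07
= 1.4988e-27 kg*m/s

1.4988e-27


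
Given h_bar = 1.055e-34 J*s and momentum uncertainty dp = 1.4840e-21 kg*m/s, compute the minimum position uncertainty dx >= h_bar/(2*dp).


dx = h_bar / (2 * dp)
= 1.055e-34 / (2 * 1.4840e-21)
= 1.055e-34 / 2.9680e-21
= 3.5546e-14 m

3.5546e-14


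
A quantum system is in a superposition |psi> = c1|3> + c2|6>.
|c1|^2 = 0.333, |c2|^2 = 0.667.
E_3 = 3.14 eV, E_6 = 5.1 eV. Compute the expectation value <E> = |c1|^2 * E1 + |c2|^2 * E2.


<E> = |c1|^2 * E1 + |c2|^2 * E2
= 0.333 * 3.14 + 0.667 * 5.1
= 1.0456 + 3.4017
= 4.4473 eV

4.4473


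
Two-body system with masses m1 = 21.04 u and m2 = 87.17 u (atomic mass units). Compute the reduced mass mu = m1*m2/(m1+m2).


mu = m1 * m2 / (m1 + m2)
= 21.04 * 87.17 / (21.04 + 87.17)
= 1834.0568 / 108.21
= 16.9491 u

16.9491


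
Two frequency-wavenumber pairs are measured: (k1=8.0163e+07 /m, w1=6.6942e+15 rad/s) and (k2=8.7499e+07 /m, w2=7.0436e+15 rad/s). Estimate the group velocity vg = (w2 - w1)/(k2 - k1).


vg = (w2 - w1) / (k2 - k1)
= (7.0436e+15 - 6.6942e+15) / (8.7499e+07 - 8.0163e+07)
= 3.4940e+14 / 7.3360e+06
= 4.7628e+07 m/s

4.7628e+07


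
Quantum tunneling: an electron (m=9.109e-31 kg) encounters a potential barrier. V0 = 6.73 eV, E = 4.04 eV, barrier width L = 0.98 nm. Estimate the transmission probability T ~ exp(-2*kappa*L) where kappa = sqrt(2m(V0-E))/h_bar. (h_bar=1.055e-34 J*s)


V0 - E = 2.69 eV = 4.3094e-19 J
kappa = sqrt(2 * m * (V0-E)) / h_bar
= sqrt(2 * 9.109e-31 * 4.3094e-19) / 1.055e-34
= 8.3986e+09 /m
2*kappa*L = 2 * 8.3986e+09 * 0.98e-9
= 16.4612
T = exp(-16.4612) = 7.095678e-08

7.095678e-08


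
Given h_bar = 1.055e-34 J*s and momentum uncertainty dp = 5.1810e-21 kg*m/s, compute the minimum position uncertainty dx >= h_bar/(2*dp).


dx = h_bar / (2 * dp)
= 1.055e-34 / (2 * 5.1810e-21)
= 1.055e-34 / 1.0362e-20
= 1.0181e-14 m

1.0181e-14


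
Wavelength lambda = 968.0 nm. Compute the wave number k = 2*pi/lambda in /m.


k = 2 * pi / lambda
= 6.2832 / (968.0e-9)
= 6.2832 / 9.6800e-07
= 6.4909e+06 /m

6.4909e+06


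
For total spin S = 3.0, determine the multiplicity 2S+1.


Spin multiplicity = 2S + 1
= 2 * 3.0 + 1
= 6.0 + 1
= 7

7


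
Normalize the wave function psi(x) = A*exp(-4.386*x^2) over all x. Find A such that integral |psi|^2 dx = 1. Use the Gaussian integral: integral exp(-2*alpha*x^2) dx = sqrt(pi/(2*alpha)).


integral |psi|^2 dx = A^2 * sqrt(pi/(2*alpha)) = 1
A^2 = sqrt(2*alpha/pi)
= sqrt(2 * 4.386 / pi)
= 1.670992
A = sqrt(1.670992)
= 1.2927

1.2927


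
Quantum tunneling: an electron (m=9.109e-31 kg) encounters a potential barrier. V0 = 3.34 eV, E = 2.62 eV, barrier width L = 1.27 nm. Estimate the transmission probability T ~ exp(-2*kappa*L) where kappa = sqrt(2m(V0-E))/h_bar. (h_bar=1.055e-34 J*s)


V0 - E = 0.72 eV = 1.1534e-19 J
kappa = sqrt(2 * m * (V0-E)) / h_bar
= sqrt(2 * 9.109e-31 * 1.1534e-19) / 1.055e-34
= 4.3451e+09 /m
2*kappa*L = 2 * 4.3451e+09 * 1.27e-9
= 11.0364
T = exp(-11.0364) = 1.610400e-05

1.610400e-05


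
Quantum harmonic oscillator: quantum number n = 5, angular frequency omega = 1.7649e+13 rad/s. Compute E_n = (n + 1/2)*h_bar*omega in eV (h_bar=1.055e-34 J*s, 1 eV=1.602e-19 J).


E = (n + 1/2) * h_bar * omega
= (5 + 0.5) * 1.055e-34 * 1.7649e+13
= 5.5 * 1.8620e-21
= 1.0241e-20 J
= 0.0639 eV

0.0639


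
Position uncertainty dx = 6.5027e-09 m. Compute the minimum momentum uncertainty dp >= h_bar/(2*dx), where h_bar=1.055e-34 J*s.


dp = h_bar / (2 * dx)
= 1.055e-34 / (2 * 6.5027e-09)
= 1.055e-34 / 1.3005e-08
= 8.1120e-27 kg*m/s

8.1120e-27


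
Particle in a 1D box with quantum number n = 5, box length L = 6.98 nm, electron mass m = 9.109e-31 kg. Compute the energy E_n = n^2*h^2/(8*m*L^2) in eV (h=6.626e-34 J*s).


E = n^2 * h^2 / (8 * m * L^2)
= 5^2 * (6.626e-34)^2 / (8 * 9.109e-31 * (6.98e-9)^2)
= 25 * 4.3904e-67 / (8 * 9.109e-31 * 4.8720e-17)
= 3.0915e-20 J
= 0.193 eV

0.193


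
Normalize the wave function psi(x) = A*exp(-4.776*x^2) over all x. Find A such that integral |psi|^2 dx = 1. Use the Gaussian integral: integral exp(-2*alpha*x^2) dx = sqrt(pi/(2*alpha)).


integral |psi|^2 dx = A^2 * sqrt(pi/(2*alpha)) = 1
A^2 = sqrt(2*alpha/pi)
= sqrt(2 * 4.776 / pi)
= 1.743702
A = sqrt(1.743702)
= 1.3205

1.3205


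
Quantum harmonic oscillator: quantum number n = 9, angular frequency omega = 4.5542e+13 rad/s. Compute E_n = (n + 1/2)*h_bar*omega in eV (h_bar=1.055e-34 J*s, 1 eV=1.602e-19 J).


E = (n + 1/2) * h_bar * omega
= (9 + 0.5) * 1.055e-34 * 4.5542e+13
= 9.5 * 4.8047e-21
= 4.5644e-20 J
= 0.2849 eV

0.2849


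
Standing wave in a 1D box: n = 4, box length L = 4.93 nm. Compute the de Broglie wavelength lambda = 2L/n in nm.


lambda = 2L / n
= 2 * 4.93 / 4
= 9.86 / 4
= 2.465 nm

2.465


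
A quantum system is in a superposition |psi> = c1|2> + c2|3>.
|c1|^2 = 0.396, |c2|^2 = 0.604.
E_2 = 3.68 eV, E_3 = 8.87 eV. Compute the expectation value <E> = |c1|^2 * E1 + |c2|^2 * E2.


<E> = |c1|^2 * E1 + |c2|^2 * E2
= 0.396 * 3.68 + 0.604 * 8.87
= 1.4573 + 5.3575
= 6.8148 eV

6.8148


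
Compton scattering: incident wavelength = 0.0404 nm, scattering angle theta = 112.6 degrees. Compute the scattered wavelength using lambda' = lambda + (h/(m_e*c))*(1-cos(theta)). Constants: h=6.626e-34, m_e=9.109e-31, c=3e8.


Compton wavelength: h/(m_e*c) = 2.4247e-12 m
d_lambda = 2.4247e-12 * (1 - cos(112.6 deg))
= 2.4247e-12 * 1.384295
= 3.3565e-12 m = 0.003357 nm
lambda' = 0.0404 + 0.003357
= 0.043757 nm

0.043757


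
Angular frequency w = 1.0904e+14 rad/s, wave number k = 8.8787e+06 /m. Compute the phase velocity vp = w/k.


vp = w / k
= 1.0904e+14 / 8.8787e+06
= 1.2281e+07 m/s

1.2281e+07


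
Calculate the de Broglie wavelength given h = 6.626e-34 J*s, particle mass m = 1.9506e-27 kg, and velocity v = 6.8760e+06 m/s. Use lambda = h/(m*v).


lambda = h / (m * v)
= 6.626e-34 / (1.9506e-27 * 6.8760e+06)
= 6.626e-34 / 1.3412e-20
= 4.9402e-14 m

4.9402e-14


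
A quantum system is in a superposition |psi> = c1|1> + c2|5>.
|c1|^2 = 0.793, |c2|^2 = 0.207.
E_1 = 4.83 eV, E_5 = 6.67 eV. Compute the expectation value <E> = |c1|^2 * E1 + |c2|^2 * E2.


<E> = |c1|^2 * E1 + |c2|^2 * E2
= 0.793 * 4.83 + 0.207 * 6.67
= 3.8302 + 1.3807
= 5.2109 eV

5.2109


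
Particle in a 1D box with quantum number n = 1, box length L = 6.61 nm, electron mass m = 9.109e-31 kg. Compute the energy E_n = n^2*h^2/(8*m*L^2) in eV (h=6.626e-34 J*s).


E = n^2 * h^2 / (8 * m * L^2)
= 1^2 * (6.626e-34)^2 / (8 * 9.109e-31 * (6.61e-9)^2)
= 1 * 4.3904e-67 / (8 * 9.109e-31 * 4.3692e-17)
= 1.3789e-21 J
= 0.0086 eV

0.0086


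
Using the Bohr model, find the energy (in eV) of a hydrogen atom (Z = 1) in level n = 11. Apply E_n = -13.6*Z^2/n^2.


E_n = -13.6 * Z^2 / n^2
= -13.6 * 1^2 / 11^2
= -13.6 * 1 / 121
= -0.1124 eV

-0.1124


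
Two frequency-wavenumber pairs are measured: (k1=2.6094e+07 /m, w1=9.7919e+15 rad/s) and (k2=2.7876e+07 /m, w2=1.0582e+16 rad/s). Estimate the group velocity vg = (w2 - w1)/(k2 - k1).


vg = (w2 - w1) / (k2 - k1)
= (1.0582e+16 - 9.7919e+15) / (2.7876e+07 - 2.6094e+07)
= 7.9010e+14 / 1.7820e+06
= 4.4338e+08 m/s

4.4338e+08


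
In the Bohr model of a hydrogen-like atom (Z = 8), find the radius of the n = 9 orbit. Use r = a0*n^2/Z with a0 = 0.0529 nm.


r = a0 * n^2 / Z
= 0.0529 * 9^2 / 8
= 0.0529 * 81 / 8
= 0.5356 nm

0.5356


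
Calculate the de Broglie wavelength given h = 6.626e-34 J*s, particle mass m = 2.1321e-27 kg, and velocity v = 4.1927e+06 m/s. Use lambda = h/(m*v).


lambda = h / (m * v)
= 6.626e-34 / (2.1321e-27 * 4.1927e+06)
= 6.626e-34 / 8.9393e-21
= 7.4123e-14 m

7.4123e-14


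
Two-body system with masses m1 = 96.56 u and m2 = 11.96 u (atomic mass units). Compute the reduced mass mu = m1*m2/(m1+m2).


mu = m1 * m2 / (m1 + m2)
= 96.56 * 11.96 / (96.56 + 11.96)
= 1154.8576 / 108.52
= 10.6419 u

10.6419


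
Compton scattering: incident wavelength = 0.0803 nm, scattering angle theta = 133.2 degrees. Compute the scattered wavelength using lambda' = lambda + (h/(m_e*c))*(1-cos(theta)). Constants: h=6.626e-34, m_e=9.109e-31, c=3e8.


Compton wavelength: h/(m_e*c) = 2.4247e-12 m
d_lambda = 2.4247e-12 * (1 - cos(133.2 deg))
= 2.4247e-12 * 1.684547
= 4.0845e-12 m = 0.004085 nm
lambda' = 0.0803 + 0.004085
= 0.084385 nm

0.084385


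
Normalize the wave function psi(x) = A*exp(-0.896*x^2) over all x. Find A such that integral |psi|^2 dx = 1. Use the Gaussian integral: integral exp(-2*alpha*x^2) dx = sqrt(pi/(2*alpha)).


integral |psi|^2 dx = A^2 * sqrt(pi/(2*alpha)) = 1
A^2 = sqrt(2*alpha/pi)
= sqrt(2 * 0.896 / pi)
= 0.755256
A = sqrt(0.755256)
= 0.8691

0.8691


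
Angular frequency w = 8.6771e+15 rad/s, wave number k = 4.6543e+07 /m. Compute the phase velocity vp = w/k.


vp = w / k
= 8.6771e+15 / 4.6543e+07
= 1.8643e+08 m/s

1.8643e+08


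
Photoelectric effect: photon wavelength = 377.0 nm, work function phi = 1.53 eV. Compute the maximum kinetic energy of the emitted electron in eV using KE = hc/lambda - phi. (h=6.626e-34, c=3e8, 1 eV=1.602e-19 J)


E_photon = hc / lambda
= (6.626e-34)(3e8) / (377.0e-9)
= 5.2727e-19 J
= 3.2913 eV
KE = E_photon - phi
= 3.2913 - 1.53
= 1.7613 eV

1.7613


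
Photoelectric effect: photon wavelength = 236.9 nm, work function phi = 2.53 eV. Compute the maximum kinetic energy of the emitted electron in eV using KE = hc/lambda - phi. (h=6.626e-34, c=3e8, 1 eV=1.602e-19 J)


E_photon = hc / lambda
= (6.626e-34)(3e8) / (236.9e-9)
= 8.3909e-19 J
= 5.2378 eV
KE = E_photon - phi
= 5.2378 - 2.53
= 2.7078 eV

2.7078


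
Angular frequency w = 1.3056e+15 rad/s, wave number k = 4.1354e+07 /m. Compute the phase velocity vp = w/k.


vp = w / k
= 1.3056e+15 / 4.1354e+07
= 3.1571e+07 m/s

3.1571e+07


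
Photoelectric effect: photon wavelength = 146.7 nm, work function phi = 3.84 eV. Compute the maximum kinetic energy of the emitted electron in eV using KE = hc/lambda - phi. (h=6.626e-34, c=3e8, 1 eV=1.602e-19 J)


E_photon = hc / lambda
= (6.626e-34)(3e8) / (146.7e-9)
= 1.3550e-18 J
= 8.4582 eV
KE = E_photon - phi
= 8.4582 - 3.84
= 4.6182 eV

4.6182


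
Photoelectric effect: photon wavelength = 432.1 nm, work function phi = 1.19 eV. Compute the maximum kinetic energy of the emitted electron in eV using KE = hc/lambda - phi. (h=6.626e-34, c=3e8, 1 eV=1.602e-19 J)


E_photon = hc / lambda
= (6.626e-34)(3e8) / (432.1e-9)
= 4.6003e-19 J
= 2.8716 eV
KE = E_photon - phi
= 2.8716 - 1.19
= 1.6816 eV

1.6816


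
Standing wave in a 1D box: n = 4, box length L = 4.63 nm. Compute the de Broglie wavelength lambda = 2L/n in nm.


lambda = 2L / n
= 2 * 4.63 / 4
= 9.26 / 4
= 2.315 nm

2.315


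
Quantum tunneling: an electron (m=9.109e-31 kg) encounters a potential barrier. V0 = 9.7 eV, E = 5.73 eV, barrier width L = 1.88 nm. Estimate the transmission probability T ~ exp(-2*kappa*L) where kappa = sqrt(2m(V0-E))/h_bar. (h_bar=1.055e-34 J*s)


V0 - E = 3.97 eV = 6.3599e-19 J
kappa = sqrt(2 * m * (V0-E)) / h_bar
= sqrt(2 * 9.109e-31 * 6.3599e-19) / 1.055e-34
= 1.0203e+10 /m
2*kappa*L = 2 * 1.0203e+10 * 1.88e-9
= 38.363
T = exp(-38.363) = 2.183600e-17

2.183600e-17


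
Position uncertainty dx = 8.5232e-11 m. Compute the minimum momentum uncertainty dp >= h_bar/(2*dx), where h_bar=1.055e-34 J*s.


dp = h_bar / (2 * dx)
= 1.055e-34 / (2 * 8.5232e-11)
= 1.055e-34 / 1.7046e-10
= 6.1890e-25 kg*m/s

6.1890e-25


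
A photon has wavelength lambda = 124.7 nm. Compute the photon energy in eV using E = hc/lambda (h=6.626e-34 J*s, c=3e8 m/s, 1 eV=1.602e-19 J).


E = hc / lambda
= (6.626e-34)(3e8) / (124.7e-9)
= 1.9878e-25 / 1.2470e-07
= 1.5941e-18 J
Converting to eV: 1.5941e-18 / 1.602e-19
= 9.9505 eV

9.9505


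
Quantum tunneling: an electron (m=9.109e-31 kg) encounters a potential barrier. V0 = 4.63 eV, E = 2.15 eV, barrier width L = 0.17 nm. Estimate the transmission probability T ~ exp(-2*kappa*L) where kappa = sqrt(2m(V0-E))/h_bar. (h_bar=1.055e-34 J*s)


V0 - E = 2.48 eV = 3.9730e-19 J
kappa = sqrt(2 * m * (V0-E)) / h_bar
= sqrt(2 * 9.109e-31 * 3.9730e-19) / 1.055e-34
= 8.0641e+09 /m
2*kappa*L = 2 * 8.0641e+09 * 0.17e-9
= 2.7418
T = exp(-2.7418) = 6.445499e-02

6.445499e-02


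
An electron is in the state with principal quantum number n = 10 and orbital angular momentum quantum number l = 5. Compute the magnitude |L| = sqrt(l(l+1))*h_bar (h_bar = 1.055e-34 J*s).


L = sqrt(l*(l+1)) * h_bar
= sqrt(5 * 6) * 1.055e-34
= sqrt(30) * 1.055e-34
= 5.4772 * 1.055e-34
= 5.7785e-34 J*s

5.7785e-34


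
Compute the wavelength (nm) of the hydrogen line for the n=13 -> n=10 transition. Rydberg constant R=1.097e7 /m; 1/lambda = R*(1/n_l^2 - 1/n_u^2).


1/lambda = R * (1/n_l^2 - 1/n_u^2)
= 1.097e7 * (1/10^2 - 1/13^2)
= 1.097e7 * (0.01 - 0.005917)
= 1.097e7 * 0.004083
= 4.4789e+04 /m
lambda = 1 / 4.4789e+04 = 22327.0316 nm

22327.0316


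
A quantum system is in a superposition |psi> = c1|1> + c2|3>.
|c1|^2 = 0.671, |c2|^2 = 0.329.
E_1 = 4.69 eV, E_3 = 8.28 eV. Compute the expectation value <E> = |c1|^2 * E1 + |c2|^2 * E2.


<E> = |c1|^2 * E1 + |c2|^2 * E2
= 0.671 * 4.69 + 0.329 * 8.28
= 3.147 + 2.7241
= 5.8711 eV

5.8711


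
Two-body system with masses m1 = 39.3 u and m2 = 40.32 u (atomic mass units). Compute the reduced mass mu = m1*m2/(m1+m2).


mu = m1 * m2 / (m1 + m2)
= 39.3 * 40.32 / (39.3 + 40.32)
= 1584.576 / 79.62
= 19.9017 u

19.9017


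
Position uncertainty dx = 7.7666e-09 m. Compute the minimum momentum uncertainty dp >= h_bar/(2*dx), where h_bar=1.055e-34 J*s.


dp = h_bar / (2 * dx)
= 1.055e-34 / (2 * 7.7666e-09)
= 1.055e-34 / 1.5533e-08
= 6.7919e-27 kg*m/s

6.7919e-27


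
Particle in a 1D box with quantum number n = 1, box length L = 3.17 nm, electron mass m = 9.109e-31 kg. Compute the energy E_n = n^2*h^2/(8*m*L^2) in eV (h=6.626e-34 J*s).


E = n^2 * h^2 / (8 * m * L^2)
= 1^2 * (6.626e-34)^2 / (8 * 9.109e-31 * (3.17e-9)^2)
= 1 * 4.3904e-67 / (8 * 9.109e-31 * 1.0049e-17)
= 5.9955e-21 J
= 0.0374 eV

0.0374


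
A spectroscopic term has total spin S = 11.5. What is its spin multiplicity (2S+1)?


Spin multiplicity = 2S + 1
= 2 * 11.5 + 1
= 23.0 + 1
= 24

24


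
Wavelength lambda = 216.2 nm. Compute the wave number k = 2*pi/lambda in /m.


k = 2 * pi / lambda
= 6.2832 / (216.2e-9)
= 6.2832 / 2.1620e-07
= 2.9062e+07 /m

2.9062e+07


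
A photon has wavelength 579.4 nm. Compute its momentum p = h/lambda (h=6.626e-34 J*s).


p = h / lambda
= 6.626e-34 / (579.4e-9)
= 6.626e-34 / 5.7940e-07
= 1.1436e-27 kg*m/s

1.1436e-27


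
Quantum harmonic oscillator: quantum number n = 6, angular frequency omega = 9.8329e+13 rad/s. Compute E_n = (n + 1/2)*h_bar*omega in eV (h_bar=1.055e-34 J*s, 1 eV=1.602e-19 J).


E = (n + 1/2) * h_bar * omega
= (6 + 0.5) * 1.055e-34 * 9.8329e+13
= 6.5 * 1.0374e-20
= 6.7429e-20 J
= 0.4209 eV

0.4209


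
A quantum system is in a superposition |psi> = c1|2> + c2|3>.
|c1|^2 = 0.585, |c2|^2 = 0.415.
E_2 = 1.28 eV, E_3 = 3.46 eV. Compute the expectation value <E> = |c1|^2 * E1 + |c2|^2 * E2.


<E> = |c1|^2 * E1 + |c2|^2 * E2
= 0.585 * 1.28 + 0.415 * 3.46
= 0.7488 + 1.4359
= 2.1847 eV

2.1847


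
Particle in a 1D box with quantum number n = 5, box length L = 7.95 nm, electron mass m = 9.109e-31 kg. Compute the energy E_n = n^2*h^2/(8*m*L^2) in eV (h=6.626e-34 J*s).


E = n^2 * h^2 / (8 * m * L^2)
= 5^2 * (6.626e-34)^2 / (8 * 9.109e-31 * (7.95e-9)^2)
= 25 * 4.3904e-67 / (8 * 9.109e-31 * 6.3203e-17)
= 2.3831e-20 J
= 0.1488 eV

0.1488


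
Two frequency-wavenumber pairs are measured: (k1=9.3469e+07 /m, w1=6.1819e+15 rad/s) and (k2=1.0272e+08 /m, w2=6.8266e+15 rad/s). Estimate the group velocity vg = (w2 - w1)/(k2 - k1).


vg = (w2 - w1) / (k2 - k1)
= (6.8266e+15 - 6.1819e+15) / (1.0272e+08 - 9.3469e+07)
= 6.4470e+14 / 9.2510e+06
= 6.9690e+07 m/s

6.9690e+07


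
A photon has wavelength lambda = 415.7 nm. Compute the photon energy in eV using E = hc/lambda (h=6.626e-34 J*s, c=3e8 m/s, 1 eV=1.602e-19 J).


E = hc / lambda
= (6.626e-34)(3e8) / (415.7e-9)
= 1.9878e-25 / 4.1570e-07
= 4.7818e-19 J
Converting to eV: 4.7818e-19 / 1.602e-19
= 2.9849 eV

2.9849


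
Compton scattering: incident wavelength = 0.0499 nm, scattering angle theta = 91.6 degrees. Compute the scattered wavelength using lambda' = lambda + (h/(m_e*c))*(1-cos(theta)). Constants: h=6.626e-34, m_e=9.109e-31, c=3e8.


Compton wavelength: h/(m_e*c) = 2.4247e-12 m
d_lambda = 2.4247e-12 * (1 - cos(91.6 deg))
= 2.4247e-12 * 1.027922
= 2.4924e-12 m = 0.002492 nm
lambda' = 0.0499 + 0.002492
= 0.052392 nm

0.052392


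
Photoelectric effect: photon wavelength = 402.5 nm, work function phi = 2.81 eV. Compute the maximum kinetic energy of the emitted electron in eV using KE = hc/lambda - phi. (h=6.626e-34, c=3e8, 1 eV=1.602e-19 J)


E_photon = hc / lambda
= (6.626e-34)(3e8) / (402.5e-9)
= 4.9386e-19 J
= 3.0828 eV
KE = E_photon - phi
= 3.0828 - 2.81
= 0.2728 eV

0.2728


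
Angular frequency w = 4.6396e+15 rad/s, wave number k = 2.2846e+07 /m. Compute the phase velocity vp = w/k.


vp = w / k
= 4.6396e+15 / 2.2846e+07
= 2.0308e+08 m/s

2.0308e+08


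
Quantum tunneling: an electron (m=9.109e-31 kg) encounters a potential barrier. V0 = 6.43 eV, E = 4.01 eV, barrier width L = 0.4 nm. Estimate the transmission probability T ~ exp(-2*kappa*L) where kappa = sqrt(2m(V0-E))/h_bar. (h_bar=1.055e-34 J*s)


V0 - E = 2.42 eV = 3.8768e-19 J
kappa = sqrt(2 * m * (V0-E)) / h_bar
= sqrt(2 * 9.109e-31 * 3.8768e-19) / 1.055e-34
= 7.9659e+09 /m
2*kappa*L = 2 * 7.9659e+09 * 0.4e-9
= 6.3727
T = exp(-6.3727) = 1.707459e-03

1.707459e-03


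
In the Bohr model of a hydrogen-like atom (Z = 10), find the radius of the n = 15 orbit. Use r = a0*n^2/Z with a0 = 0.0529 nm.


r = a0 * n^2 / Z
= 0.0529 * 15^2 / 10
= 0.0529 * 225 / 10
= 1.1903 nm

1.1903


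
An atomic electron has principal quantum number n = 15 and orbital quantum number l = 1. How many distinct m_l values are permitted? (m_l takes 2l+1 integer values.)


m_l ranges from -l to +l in integer steps
So m_l goes from -1 to +1
Count = 2l + 1 = 2*1 + 1
= 3

3


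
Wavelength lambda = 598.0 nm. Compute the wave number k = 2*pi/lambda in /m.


k = 2 * pi / lambda
= 6.2832 / (598.0e-9)
= 6.2832 / 5.9800e-07
= 1.0507e+07 /m

1.0507e+07
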